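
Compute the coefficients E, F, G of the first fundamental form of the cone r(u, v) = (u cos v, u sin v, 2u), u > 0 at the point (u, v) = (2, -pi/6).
E = 5;  F = 0;  G = 4

Partials: r_u = (cos(v), sin(v), 2), r_v = (-u*sin(v), u*cos(v), 0). As functions of (u, v):
  E = r_u · r_u = 5,
  F = r_u · r_v = 0,
  G = r_v · r_v = u^2.
Evaluating at (u, v) = (2, -pi/6): E = 5, F = 0, G = 4.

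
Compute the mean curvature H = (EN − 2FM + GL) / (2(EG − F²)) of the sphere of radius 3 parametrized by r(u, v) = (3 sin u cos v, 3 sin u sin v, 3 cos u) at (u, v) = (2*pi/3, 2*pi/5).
H = -1/3

With E = 9, F = 0, G = 9*sin(u)^2, L = -3*sin(u)/Abs(sin(u)), M = 0, N = -3*sin(u)^3/Abs(sin(u)), assemble
  H = (EN − 2FM + GL) / (2(EG − F²)) = -sin(u)/(3*Abs(sin(u))).
At (u, v) = (2*pi/3, 2*pi/5): H = -1/3.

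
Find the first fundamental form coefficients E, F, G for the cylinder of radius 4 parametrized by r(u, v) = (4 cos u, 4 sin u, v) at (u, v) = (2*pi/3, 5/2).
E = 16;  F = 0;  G = 1

Partials: r_u = (-4*sin(u), 4*cos(u), 0), r_v = (0, 0, 1). As functions of (u, v):
  E = r_u · r_u = 16,
  F = r_u · r_v = 0,
  G = r_v · r_v = 1.
Evaluating at (u, v) = (2*pi/3, 5/2): E = 16, F = 0, G = 1.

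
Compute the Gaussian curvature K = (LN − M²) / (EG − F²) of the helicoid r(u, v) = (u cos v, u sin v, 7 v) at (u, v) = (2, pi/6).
K = -49/2809

Coefficients of the first fundamental form: E = 1, F = 0, G = u^2 + 49.
Coefficients of the second fundamental form: L = 0, M = -7/sqrt(u^2 + 49), N = 0.
Assemble K = (LN − M²)/(EG − F²) = -49/(u^2 + 49)^2. At (u, v) = (2, pi/6): K = -49/2809.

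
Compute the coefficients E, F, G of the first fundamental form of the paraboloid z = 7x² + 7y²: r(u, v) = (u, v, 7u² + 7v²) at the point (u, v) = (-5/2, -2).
E = 1226;  F = 980;  G = 785

Partials: r_u = (1, 0, 14*u), r_v = (0, 1, 14*v). As functions of (u, v):
  E = r_u · r_u = 196*u^2 + 1,
  F = r_u · r_v = 196*u*v,
  G = r_v · r_v = 196*v^2 + 1.
Evaluating at (u, v) = (-5/2, -2): E = 1226, F = 980, G = 785.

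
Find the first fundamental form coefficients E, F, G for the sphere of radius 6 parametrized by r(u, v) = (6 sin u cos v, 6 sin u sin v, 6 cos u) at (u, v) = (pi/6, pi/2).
E = 36;  F = 0;  G = 9

Partials: r_u = (6*cos(u)*cos(v), 6*sin(v)*cos(u), -6*sin(u)), r_v = (-6*sin(u)*sin(v), 6*sin(u)*cos(v), 0). As functions of (u, v):
  E = r_u · r_u = 36,
  F = r_u · r_v = 0,
  G = r_v · r_v = 36*sin(u)^2.
Evaluating at (u, v) = (pi/6, pi/2): E = 36, F = 0, G = 9.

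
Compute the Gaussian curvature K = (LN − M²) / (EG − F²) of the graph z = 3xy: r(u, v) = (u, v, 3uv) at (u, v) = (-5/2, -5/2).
K = -36/51529

Coefficients of the first fundamental form: E = 9*v^2 + 1, F = 9*u*v, G = 9*u^2 + 1.
Coefficients of the second fundamental form: L = 0, M = 3/sqrt(9*u^2 + 9*v^2 + 1), N = 0.
Assemble K = (LN − M²)/(EG − F²) = -9/(81*u^4 + 162*u^2*v^2 + 18*u^2 + 81*v^4 + 18*v^2 + 1). At (u, v) = (-5/2, -5/2): K = -36/51529.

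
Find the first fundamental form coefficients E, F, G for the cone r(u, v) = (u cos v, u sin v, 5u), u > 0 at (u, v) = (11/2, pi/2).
E = 26;  F = 0;  G = 121/4

Partials: r_u = (cos(v), sin(v), 5), r_v = (-u*sin(v), u*cos(v), 0). As functions of (u, v):
  E = r_u · r_u = 26,
  F = r_u · r_v = 0,
  G = r_v · r_v = u^2.
Evaluating at (u, v) = (11/2, pi/2): E = 26, F = 0, G = 121/4.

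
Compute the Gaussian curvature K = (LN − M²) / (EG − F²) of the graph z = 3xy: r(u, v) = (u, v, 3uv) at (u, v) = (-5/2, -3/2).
K = -36/24025

Coefficients of the first fundamental form: E = 9*v^2 + 1, F = 9*u*v, G = 9*u^2 + 1.
Coefficients of the second fundamental form: L = 0, M = 3/sqrt(9*u^2 + 9*v^2 + 1), N = 0.
Assemble K = (LN − M²)/(EG − F²) = -9/(81*u^4 + 162*u^2*v^2 + 18*u^2 + 81*v^4 + 18*v^2 + 1). At (u, v) = (-5/2, -3/2): K = -36/24025.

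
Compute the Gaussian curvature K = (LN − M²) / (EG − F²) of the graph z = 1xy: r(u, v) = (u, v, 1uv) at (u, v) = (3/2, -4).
K = -16/5929

Coefficients of the first fundamental form: E = v^2 + 1, F = u*v, G = u^2 + 1.
Coefficients of the second fundamental form: L = 0, M = 1/sqrt(u^2 + v^2 + 1), N = 0.
Assemble K = (LN − M²)/(EG − F²) = 1/((u^2*v^2 - (u^2 + 1)*(v^2 + 1))*(u^2 + v^2 + 1)). At (u, v) = (3/2, -4): K = -16/5929.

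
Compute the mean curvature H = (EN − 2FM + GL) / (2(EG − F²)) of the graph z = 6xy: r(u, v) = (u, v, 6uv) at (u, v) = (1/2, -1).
H = 27*sqrt(46)/529

With E = 36*v^2 + 1, F = 36*u*v, G = 36*u^2 + 1, L = 0, M = 6/sqrt(36*u^2 + 36*v^2 + 1), N = 0, assemble
  H = (EN − 2FM + GL) / (2(EG − F²)) = -216*u*v/(36*u^2 + 36*v^2 + 1)^(3/2).
At (u, v) = (1/2, -1): H = 27*sqrt(46)/529.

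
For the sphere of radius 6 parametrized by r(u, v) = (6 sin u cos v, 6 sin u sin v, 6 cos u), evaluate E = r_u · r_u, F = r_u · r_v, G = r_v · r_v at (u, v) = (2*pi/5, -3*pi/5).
E = 36;  F = 0;  G = 9*sqrt(5)/2 + 45/2

Partials: r_u = (6*cos(u)*cos(v), 6*sin(v)*cos(u), -6*sin(u)), r_v = (-6*sin(u)*sin(v), 6*sin(u)*cos(v), 0). As functions of (u, v):
  E = r_u · r_u = 36,
  F = r_u · r_v = 0,
  G = r_v · r_v = 36*sin(u)^2.
Evaluating at (u, v) = (2*pi/5, -3*pi/5): E = 36, F = 0, G = 9*sqrt(5)/2 + 45/2.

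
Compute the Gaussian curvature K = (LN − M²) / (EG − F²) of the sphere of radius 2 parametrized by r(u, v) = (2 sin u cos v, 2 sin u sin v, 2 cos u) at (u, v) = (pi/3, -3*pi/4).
K = 1/4

Coefficients of the first fundamental form: E = 4, F = 0, G = 4*sin(u)^2.
Coefficients of the second fundamental form: L = -2*sin(u)/Abs(sin(u)), M = 0, N = -2*sin(u)^3/Abs(sin(u)).
Assemble K = (LN − M²)/(EG − F²) = 1/4. At (u, v) = (pi/3, -3*pi/4): K = 1/4.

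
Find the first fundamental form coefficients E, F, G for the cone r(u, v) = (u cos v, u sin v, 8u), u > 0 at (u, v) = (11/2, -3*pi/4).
E = 65;  F = 0;  G = 121/4

Partials: r_u = (cos(v), sin(v), 8), r_v = (-u*sin(v), u*cos(v), 0). As functions of (u, v):
  E = r_u · r_u = 65,
  F = r_u · r_v = 0,
  G = r_v · r_v = u^2.
Evaluating at (u, v) = (11/2, -3*pi/4): E = 65, F = 0, G = 121/4.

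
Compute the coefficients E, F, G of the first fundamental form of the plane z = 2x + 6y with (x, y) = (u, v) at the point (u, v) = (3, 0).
E = 5;  F = 12;  G = 37

Partials: r_u = (1, 0, 2), r_v = (0, 1, 6). As functions of (u, v):
  E = r_u · r_u = 5,
  F = r_u · r_v = 12,
  G = r_v · r_v = 37.
Evaluating at (u, v) = (3, 0): E = 5, F = 12, G = 37.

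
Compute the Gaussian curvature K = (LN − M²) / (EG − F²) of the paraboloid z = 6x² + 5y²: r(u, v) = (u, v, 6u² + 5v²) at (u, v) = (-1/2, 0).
K = 120/1369

Coefficients of the first fundamental form: E = 144*u^2 + 1, F = 120*u*v, G = 100*v^2 + 1.
Coefficients of the second fundamental form: L = 12/sqrt(144*u^2 + 100*v^2 + 1), M = 0, N = 10/sqrt(144*u^2 + 100*v^2 + 1).
Assemble K = (LN − M²)/(EG − F²) = 120/(20736*u^4 + 28800*u^2*v^2 + 288*u^2 + 10000*v^4 + 200*v^2 + 1). At (u, v) = (-1/2, 0): K = 120/1369.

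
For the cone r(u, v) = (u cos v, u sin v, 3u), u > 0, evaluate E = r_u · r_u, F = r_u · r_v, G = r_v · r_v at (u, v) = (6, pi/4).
E = 10;  F = 0;  G = 36

Partials: r_u = (cos(v), sin(v), 3), r_v = (-u*sin(v), u*cos(v), 0). As functions of (u, v):
  E = r_u · r_u = 10,
  F = r_u · r_v = 0,
  G = r_v · r_v = u^2.
Evaluating at (u, v) = (6, pi/4): E = 10, F = 0, G = 36.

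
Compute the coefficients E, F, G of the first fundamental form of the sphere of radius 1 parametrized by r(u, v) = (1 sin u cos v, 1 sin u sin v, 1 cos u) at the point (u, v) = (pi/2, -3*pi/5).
E = 1;  F = 0;  G = 1

Partials: r_u = (cos(u)*cos(v), sin(v)*cos(u), -sin(u)), r_v = (-sin(u)*sin(v), sin(u)*cos(v), 0). As functions of (u, v):
  E = r_u · r_u = 1,
  F = r_u · r_v = 0,
  G = r_v · r_v = sin(u)^2.
Evaluating at (u, v) = (pi/2, -3*pi/5): E = 1, F = 0, G = 1.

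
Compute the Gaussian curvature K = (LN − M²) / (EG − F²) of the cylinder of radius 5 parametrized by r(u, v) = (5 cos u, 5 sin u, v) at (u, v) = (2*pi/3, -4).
K = 0

Coefficients of the first fundamental form: E = 25, F = 0, G = 1.
Coefficients of the second fundamental form: L = -5, M = 0, N = 0.
Assemble K = (LN − M²)/(EG − F²) = 0. At (u, v) = (2*pi/3, -4): K = 0.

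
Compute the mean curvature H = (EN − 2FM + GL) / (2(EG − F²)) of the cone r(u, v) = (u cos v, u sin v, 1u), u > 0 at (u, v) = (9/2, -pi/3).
H = sqrt(2)/18

With E = 2, F = 0, G = u^2, L = 0, M = 0, N = sqrt(2)*u^2/(2*Abs(u)), assemble
  H = (EN − 2FM + GL) / (2(EG − F²)) = sqrt(2)/(4*Abs(u)).
At (u, v) = (9/2, -pi/3): H = sqrt(2)/18.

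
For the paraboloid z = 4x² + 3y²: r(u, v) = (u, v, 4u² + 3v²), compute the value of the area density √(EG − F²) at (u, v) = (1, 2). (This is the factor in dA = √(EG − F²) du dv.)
√(EG − F²)|_{(1, 2)} = sqrt(209)

E = 64*u^2 + 1, F = 48*u*v, G = 36*v^2 + 1, so EG − F² = 64*u^2 + 36*v^2 + 1. Taking the positive square root: √(EG − F²) = sqrt(64*u^2 + 36*v^2 + 1). At (u, v) = (1, 2): sqrt(209).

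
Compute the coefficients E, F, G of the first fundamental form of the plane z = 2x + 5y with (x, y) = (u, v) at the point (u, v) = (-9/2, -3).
E = 5;  F = 10;  G = 26

Partials: r_u = (1, 0, 2), r_v = (0, 1, 5). As functions of (u, v):
  E = r_u · r_u = 5,
  F = r_u · r_v = 10,
  G = r_v · r_v = 26.
Evaluating at (u, v) = (-9/2, -3): E = 5, F = 10, G = 26.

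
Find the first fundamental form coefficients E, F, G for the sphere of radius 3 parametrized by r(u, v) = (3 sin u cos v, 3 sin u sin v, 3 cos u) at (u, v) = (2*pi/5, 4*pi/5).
E = 9;  F = 0;  G = 9*sqrt(5)/8 + 45/8

Partials: r_u = (3*cos(u)*cos(v), 3*sin(v)*cos(u), -3*sin(u)), r_v = (-3*sin(u)*sin(v), 3*sin(u)*cos(v), 0). As functions of (u, v):
  E = r_u · r_u = 9,
  F = r_u · r_v = 0,
  G = r_v · r_v = 9*sin(u)^2.
Evaluating at (u, v) = (2*pi/5, 4*pi/5): E = 9, F = 0, G = 9*sqrt(5)/8 + 45/8.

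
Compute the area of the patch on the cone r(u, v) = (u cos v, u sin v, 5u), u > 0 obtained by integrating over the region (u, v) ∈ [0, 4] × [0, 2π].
Area = 16*sqrt(26)*pi

Area = ∫∫ √(EG − F²) du dv with √(EG − F²) = sqrt(26)*Abs(u). Integrating over [0, 4] × [0, 2π] gives 16*sqrt(26)*pi.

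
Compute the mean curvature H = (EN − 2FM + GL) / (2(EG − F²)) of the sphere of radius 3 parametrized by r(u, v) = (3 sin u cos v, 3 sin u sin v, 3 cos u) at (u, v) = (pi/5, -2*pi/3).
H = -1/3

With E = 9, F = 0, G = 9*sin(u)^2, L = -3*sin(u)/Abs(sin(u)), M = 0, N = -3*sin(u)^3/Abs(sin(u)), assemble
  H = (EN − 2FM + GL) / (2(EG − F²)) = -sin(u)/(3*Abs(sin(u))).
At (u, v) = (pi/5, -2*pi/3): H = -1/3.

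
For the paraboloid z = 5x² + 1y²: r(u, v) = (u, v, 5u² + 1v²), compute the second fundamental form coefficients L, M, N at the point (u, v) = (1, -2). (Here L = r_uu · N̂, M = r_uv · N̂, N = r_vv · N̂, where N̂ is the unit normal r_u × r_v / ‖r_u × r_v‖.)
L = 10*sqrt(13)/39;  M = 0;  N = 2*sqrt(13)/39

Compute the unit normal N̂(u, v) = (-10*u/sqrt(100*u^2 + 4*v^2 + 1), -2*v/sqrt(100*u^2 + 4*v^2 + 1), 1/sqrt(100*u^2 + 4*v^2 + 1)), and the second partials r_uu, r_uv, r_vv. Take dot products:
  L(u, v) = r_uu · N̂ = 10/sqrt(100*u^2 + 4*v^2 + 1),
  M(u, v) = r_uv · N̂ = 0,
  N(u, v) = r_vv · N̂ = 2/sqrt(100*u^2 + 4*v^2 + 1).
Evaluating at (u, v) = (1, -2):
  L = 10*sqrt(13)/39, M = 0, N = 2*sqrt(13)/39.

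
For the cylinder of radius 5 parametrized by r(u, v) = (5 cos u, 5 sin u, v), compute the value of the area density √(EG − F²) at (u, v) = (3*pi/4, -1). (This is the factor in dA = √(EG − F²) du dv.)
√(EG − F²)|_{(3*pi/4, -1)} = 5

E = 25, F = 0, G = 1, so EG − F² = 25. Taking the positive square root: √(EG − F²) = 5. At (u, v) = (3*pi/4, -1): 5.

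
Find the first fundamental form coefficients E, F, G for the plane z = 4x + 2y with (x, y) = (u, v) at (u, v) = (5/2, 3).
E = 17;  F = 8;  G = 5

Partials: r_u = (1, 0, 4), r_v = (0, 1, 2). As functions of (u, v):
  E = r_u · r_u = 17,
  F = r_u · r_v = 8,
  G = r_v · r_v = 5.
Evaluating at (u, v) = (5/2, 3): E = 17, F = 8, G = 5.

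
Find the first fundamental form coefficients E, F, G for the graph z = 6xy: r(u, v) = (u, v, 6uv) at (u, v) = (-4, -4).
E = 577;  F = 576;  G = 577

Partials: r_u = (1, 0, 6*v), r_v = (0, 1, 6*u). As functions of (u, v):
  E = r_u · r_u = 36*v^2 + 1,
  F = r_u · r_v = 36*u*v,
  G = r_v · r_v = 36*u^2 + 1.
Evaluating at (u, v) = (-4, -4): E = 577, F = 576, G = 577.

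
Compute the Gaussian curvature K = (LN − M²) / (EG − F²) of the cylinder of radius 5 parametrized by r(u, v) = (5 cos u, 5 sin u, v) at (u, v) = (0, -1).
K = 0

Coefficients of the first fundamental form: E = 25, F = 0, G = 1.
Coefficients of the second fundamental form: L = -5, M = 0, N = 0.
Assemble K = (LN − M²)/(EG − F²) = 0. At (u, v) = (0, -1): K = 0.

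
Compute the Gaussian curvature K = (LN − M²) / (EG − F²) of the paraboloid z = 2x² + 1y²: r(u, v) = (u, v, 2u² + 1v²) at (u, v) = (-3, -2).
K = 8/25921

Coefficients of the first fundamental form: E = 16*u^2 + 1, F = 8*u*v, G = 4*v^2 + 1.
Coefficients of the second fundamental form: L = 4/sqrt(16*u^2 + 4*v^2 + 1), M = 0, N = 2/sqrt(16*u^2 + 4*v^2 + 1).
Assemble K = (LN − M²)/(EG − F²) = 8/(256*u^4 + 128*u^2*v^2 + 32*u^2 + 16*v^4 + 8*v^2 + 1). At (u, v) = (-3, -2): K = 8/25921.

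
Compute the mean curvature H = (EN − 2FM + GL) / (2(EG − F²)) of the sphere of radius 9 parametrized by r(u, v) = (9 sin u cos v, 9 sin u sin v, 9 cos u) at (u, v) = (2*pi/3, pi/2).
H = -1/9

With E = 81, F = 0, G = 81*sin(u)^2, L = -9*sin(u)/Abs(sin(u)), M = 0, N = -9*sin(u)^3/Abs(sin(u)), assemble
  H = (EN − 2FM + GL) / (2(EG − F²)) = -sin(u)/(9*Abs(sin(u))).
At (u, v) = (2*pi/3, pi/2): H = -1/9.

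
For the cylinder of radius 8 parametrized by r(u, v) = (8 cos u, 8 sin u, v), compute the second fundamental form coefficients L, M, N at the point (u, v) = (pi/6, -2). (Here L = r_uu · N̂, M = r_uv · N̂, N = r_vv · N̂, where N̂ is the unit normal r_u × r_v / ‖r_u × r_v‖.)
L = -8;  M = 0;  N = 0

Compute the unit normal N̂(u, v) = (cos(u), sin(u), 0), and the second partials r_uu, r_uv, r_vv. Take dot products:
  L(u, v) = r_uu · N̂ = -8,
  M(u, v) = r_uv · N̂ = 0,
  N(u, v) = r_vv · N̂ = 0.
Evaluating at (u, v) = (pi/6, -2):
  L = -8, M = 0, N = 0.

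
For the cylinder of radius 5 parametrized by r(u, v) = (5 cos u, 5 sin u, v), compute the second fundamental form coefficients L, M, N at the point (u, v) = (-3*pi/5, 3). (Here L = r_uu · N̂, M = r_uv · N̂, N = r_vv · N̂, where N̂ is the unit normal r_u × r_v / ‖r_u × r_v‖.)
L = -5;  M = 0;  N = 0

Compute the unit normal N̂(u, v) = (cos(u), sin(u), 0), and the second partials r_uu, r_uv, r_vv. Take dot products:
  L(u, v) = r_uu · N̂ = -5,
  M(u, v) = r_uv · N̂ = 0,
  N(u, v) = r_vv · N̂ = 0.
Evaluating at (u, v) = (-3*pi/5, 3):
  L = -5, M = 0, N = 0.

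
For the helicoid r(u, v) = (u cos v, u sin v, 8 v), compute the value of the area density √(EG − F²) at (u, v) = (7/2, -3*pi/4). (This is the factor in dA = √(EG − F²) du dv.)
√(EG − F²)|_{(7/2, -3*pi/4)} = sqrt(305)/2

E = 1, F = 0, G = u^2 + 64, so EG − F² = u^2 + 64. Taking the positive square root: √(EG − F²) = sqrt(u^2 + 64). At (u, v) = (7/2, -3*pi/4): sqrt(305)/2.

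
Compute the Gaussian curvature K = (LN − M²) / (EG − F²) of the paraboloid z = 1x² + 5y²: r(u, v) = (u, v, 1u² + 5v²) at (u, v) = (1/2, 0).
K = 5

Coefficients of the first fundamental form: E = 4*u^2 + 1, F = 20*u*v, G = 100*v^2 + 1.
Coefficients of the second fundamental form: L = 2/sqrt(4*u^2 + 100*v^2 + 1), M = 0, N = 10/sqrt(4*u^2 + 100*v^2 + 1).
Assemble K = (LN − M²)/(EG − F²) = 20/(16*u^4 + 800*u^2*v^2 + 8*u^2 + 10000*v^4 + 200*v^2 + 1). At (u, v) = (1/2, 0): K = 5.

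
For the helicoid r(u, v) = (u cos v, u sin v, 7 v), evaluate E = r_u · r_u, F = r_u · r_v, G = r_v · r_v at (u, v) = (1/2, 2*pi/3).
E = 1;  F = 0;  G = 197/4

Partials: r_u = (cos(v), sin(v), 0), r_v = (-u*sin(v), u*cos(v), 7). As functions of (u, v):
  E = r_u · r_u = 1,
  F = r_u · r_v = 0,
  G = r_v · r_v = u^2 + 49.
Evaluating at (u, v) = (1/2, 2*pi/3): E = 1, F = 0, G = 197/4.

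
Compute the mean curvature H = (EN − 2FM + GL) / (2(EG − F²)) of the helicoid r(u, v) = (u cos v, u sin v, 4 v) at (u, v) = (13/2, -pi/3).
H = 0

With E = 1, F = 0, G = u^2 + 16, L = 0, M = -4/sqrt(u^2 + 16), N = 0, assemble
  H = (EN − 2FM + GL) / (2(EG − F²)) = 0.
At (u, v) = (13/2, -pi/3): H = 0.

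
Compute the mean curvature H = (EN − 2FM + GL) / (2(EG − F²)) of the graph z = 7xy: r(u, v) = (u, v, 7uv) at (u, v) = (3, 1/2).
H = -4116*sqrt(1817)/3301489

With E = 49*v^2 + 1, F = 49*u*v, G = 49*u^2 + 1, L = 0, M = 7/sqrt(49*u^2 + 49*v^2 + 1), N = 0, assemble
  H = (EN − 2FM + GL) / (2(EG − F²)) = -343*u*v/(49*u^2 + 49*v^2 + 1)^(3/2).
At (u, v) = (3, 1/2): H = -4116*sqrt(1817)/3301489.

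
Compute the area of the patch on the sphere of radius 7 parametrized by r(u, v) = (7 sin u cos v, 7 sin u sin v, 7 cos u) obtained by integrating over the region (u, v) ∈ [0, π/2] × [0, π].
Area = 49*pi

Area = ∫∫ √(EG − F²) du dv with √(EG − F²) = 49*Abs(sin(u)). Integrating over [0, π/2] × [0, π] gives 49*pi.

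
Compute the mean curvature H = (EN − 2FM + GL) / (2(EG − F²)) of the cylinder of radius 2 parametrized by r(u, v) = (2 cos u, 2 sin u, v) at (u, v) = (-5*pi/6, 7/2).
H = -1/4

With E = 4, F = 0, G = 1, L = -2, M = 0, N = 0, assemble
  H = (EN − 2FM + GL) / (2(EG − F²)) = -1/4.
At (u, v) = (-5*pi/6, 7/2): H = -1/4.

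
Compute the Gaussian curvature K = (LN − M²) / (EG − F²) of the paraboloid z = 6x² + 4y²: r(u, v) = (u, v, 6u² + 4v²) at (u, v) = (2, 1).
K = 96/410881

Coefficients of the first fundamental form: E = 144*u^2 + 1, F = 96*u*v, G = 64*v^2 + 1.
Coefficients of the second fundamental form: L = 12/sqrt(144*u^2 + 64*v^2 + 1), M = 0, N = 8/sqrt(144*u^2 + 64*v^2 + 1).
Assemble K = (LN − M²)/(EG − F²) = 96/(20736*u^4 + 18432*u^2*v^2 + 288*u^2 + 4096*v^4 + 128*v^2 + 1). At (u, v) = (2, 1): K = 96/410881.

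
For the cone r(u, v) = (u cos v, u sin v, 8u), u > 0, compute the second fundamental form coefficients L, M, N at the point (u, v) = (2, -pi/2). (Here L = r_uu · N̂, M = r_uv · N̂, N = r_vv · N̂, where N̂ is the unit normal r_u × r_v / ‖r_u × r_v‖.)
L = 0;  M = 0;  N = 16*sqrt(65)/65

Compute the unit normal N̂(u, v) = (-8*sqrt(65)*u*cos(v)/(65*Abs(u)), -8*sqrt(65)*u*sin(v)/(65*Abs(u)), sqrt(65)*u/(65*Abs(u))), and the second partials r_uu, r_uv, r_vv. Take dot products:
  L(u, v) = r_uu · N̂ = 0,
  M(u, v) = r_uv · N̂ = 0,
  N(u, v) = r_vv · N̂ = 8*sqrt(65)*u^2/(65*Abs(u)).
Evaluating at (u, v) = (2, -pi/2):
  L = 0, M = 0, N = 16*sqrt(65)/65.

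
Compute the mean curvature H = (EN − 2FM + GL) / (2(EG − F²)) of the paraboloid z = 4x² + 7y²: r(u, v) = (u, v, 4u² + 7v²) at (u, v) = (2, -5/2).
H = 6703*sqrt(1482)/2196324

With E = 64*u^2 + 1, F = 112*u*v, G = 196*v^2 + 1, L = 8/sqrt(64*u^2 + 196*v^2 + 1), M = 0, N = 14/sqrt(64*u^2 + 196*v^2 + 1), assemble
  H = (EN − 2FM + GL) / (2(EG − F²)) = (448*u^2 + 784*v^2 + 11)/(64*u^2 + 196*v^2 + 1)^(3/2).
At (u, v) = (2, -5/2): H = 6703*sqrt(1482)/2196324.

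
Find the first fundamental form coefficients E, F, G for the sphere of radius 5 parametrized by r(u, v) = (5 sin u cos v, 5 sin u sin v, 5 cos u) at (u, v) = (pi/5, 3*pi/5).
E = 25;  F = 0;  G = 125/8 - 25*sqrt(5)/8

Partials: r_u = (5*cos(u)*cos(v), 5*sin(v)*cos(u), -5*sin(u)), r_v = (-5*sin(u)*sin(v), 5*sin(u)*cos(v), 0). As functions of (u, v):
  E = r_u · r_u = 25,
  F = r_u · r_v = 0,
  G = r_v · r_v = 25*sin(u)^2.
Evaluating at (u, v) = (pi/5, 3*pi/5): E = 25, F = 0, G = 125/8 - 25*sqrt(5)/8.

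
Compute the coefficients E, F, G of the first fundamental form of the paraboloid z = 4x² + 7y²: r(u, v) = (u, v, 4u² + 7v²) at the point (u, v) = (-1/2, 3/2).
E = 17;  F = -84;  G = 442

Partials: r_u = (1, 0, 8*u), r_v = (0, 1, 14*v). As functions of (u, v):
  E = r_u · r_u = 64*u^2 + 1,
  F = r_u · r_v = 112*u*v,
  G = r_v · r_v = 196*v^2 + 1.
Evaluating at (u, v) = (-1/2, 3/2): E = 17, F = -84, G = 442.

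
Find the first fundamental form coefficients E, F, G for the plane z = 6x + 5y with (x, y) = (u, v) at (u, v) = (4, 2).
E = 37;  F = 30;  G = 26

Partials: r_u = (1, 0, 6), r_v = (0, 1, 5). As functions of (u, v):
  E = r_u · r_u = 37,
  F = r_u · r_v = 30,
  G = r_v · r_v = 26.
Evaluating at (u, v) = (4, 2): E = 37, F = 30, G = 26.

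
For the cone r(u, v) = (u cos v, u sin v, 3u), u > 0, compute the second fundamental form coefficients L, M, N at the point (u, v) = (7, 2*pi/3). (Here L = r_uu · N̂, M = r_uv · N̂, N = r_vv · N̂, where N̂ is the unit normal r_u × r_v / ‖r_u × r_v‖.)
L = 0;  M = 0;  N = 21*sqrt(10)/10

Compute the unit normal N̂(u, v) = (-3*sqrt(10)*u*cos(v)/(10*Abs(u)), -3*sqrt(10)*u*sin(v)/(10*Abs(u)), sqrt(10)*u/(10*Abs(u))), and the second partials r_uu, r_uv, r_vv. Take dot products:
  L(u, v) = r_uu · N̂ = 0,
  M(u, v) = r_uv · N̂ = 0,
  N(u, v) = r_vv · N̂ = 3*sqrt(10)*u^2/(10*Abs(u)).
Evaluating at (u, v) = (7, 2*pi/3):
  L = 0, M = 0, N = 21*sqrt(10)/10.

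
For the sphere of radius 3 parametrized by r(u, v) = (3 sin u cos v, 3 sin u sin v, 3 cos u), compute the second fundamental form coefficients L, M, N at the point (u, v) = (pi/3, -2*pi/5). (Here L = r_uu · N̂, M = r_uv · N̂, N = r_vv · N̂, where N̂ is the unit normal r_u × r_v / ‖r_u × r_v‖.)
L = -3;  M = 0;  N = -9/4

Compute the unit normal N̂(u, v) = (sin(u)^2*cos(v)/Abs(sin(u)), sin(u)^2*sin(v)/Abs(sin(u)), sin(2*u)/(2*Abs(sin(u)))), and the second partials r_uu, r_uv, r_vv. Take dot products:
  L(u, v) = r_uu · N̂ = -3*sin(u)/Abs(sin(u)),
  M(u, v) = r_uv · N̂ = 0,
  N(u, v) = r_vv · N̂ = -3*sin(u)^3/Abs(sin(u)).
Evaluating at (u, v) = (pi/3, -2*pi/5):
  L = -3, M = 0, N = -9/4.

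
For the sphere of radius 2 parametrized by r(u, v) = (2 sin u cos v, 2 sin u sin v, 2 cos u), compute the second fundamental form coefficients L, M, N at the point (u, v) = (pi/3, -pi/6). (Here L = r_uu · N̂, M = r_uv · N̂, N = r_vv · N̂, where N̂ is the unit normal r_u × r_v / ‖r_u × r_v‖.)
L = -2;  M = 0;  N = -3/2

Compute the unit normal N̂(u, v) = (sin(u)^2*cos(v)/Abs(sin(u)), sin(u)^2*sin(v)/Abs(sin(u)), sin(2*u)/(2*Abs(sin(u)))), and the second partials r_uu, r_uv, r_vv. Take dot products:
  L(u, v) = r_uu · N̂ = -2*sin(u)/Abs(sin(u)),
  M(u, v) = r_uv · N̂ = 0,
  N(u, v) = r_vv · N̂ = -2*sin(u)^3/Abs(sin(u)).
Evaluating at (u, v) = (pi/3, -pi/6):
  L = -2, M = 0, N = -3/2.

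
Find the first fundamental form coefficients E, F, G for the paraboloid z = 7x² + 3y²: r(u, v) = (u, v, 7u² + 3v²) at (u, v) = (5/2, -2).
E = 1226;  F = -420;  G = 145

Partials: r_u = (1, 0, 14*u), r_v = (0, 1, 6*v). As functions of (u, v):
  E = r_u · r_u = 196*u^2 + 1,
  F = r_u · r_v = 84*u*v,
  G = r_v · r_v = 36*v^2 + 1.
Evaluating at (u, v) = (5/2, -2): E = 1226, F = -420, G = 145.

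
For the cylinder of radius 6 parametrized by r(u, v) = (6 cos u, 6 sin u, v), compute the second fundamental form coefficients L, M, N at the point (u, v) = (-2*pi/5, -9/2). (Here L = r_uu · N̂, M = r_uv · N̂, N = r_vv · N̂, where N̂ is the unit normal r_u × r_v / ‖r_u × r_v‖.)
L = -6;  M = 0;  N = 0

Compute the unit normal N̂(u, v) = (cos(u), sin(u), 0), and the second partials r_uu, r_uv, r_vv. Take dot products:
  L(u, v) = r_uu · N̂ = -6,
  M(u, v) = r_uv · N̂ = 0,
  N(u, v) = r_vv · N̂ = 0.
Evaluating at (u, v) = (-2*pi/5, -9/2):
  L = -6, M = 0, N = 0.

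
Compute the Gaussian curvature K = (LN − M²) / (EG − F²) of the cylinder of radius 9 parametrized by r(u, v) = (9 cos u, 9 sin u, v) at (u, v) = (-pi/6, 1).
K = 0

Coefficients of the first fundamental form: E = 81, F = 0, G = 1.
Coefficients of the second fundamental form: L = -9, M = 0, N = 0.
Assemble K = (LN − M²)/(EG − F²) = 0. At (u, v) = (-pi/6, 1): K = 0.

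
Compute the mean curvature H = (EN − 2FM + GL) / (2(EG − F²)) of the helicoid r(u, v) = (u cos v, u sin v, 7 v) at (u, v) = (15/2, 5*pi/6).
H = 0

With E = 1, F = 0, G = u^2 + 49, L = 0, M = -7/sqrt(u^2 + 49), N = 0, assemble
  H = (EN − 2FM + GL) / (2(EG − F²)) = 0.
At (u, v) = (15/2, 5*pi/6): H = 0.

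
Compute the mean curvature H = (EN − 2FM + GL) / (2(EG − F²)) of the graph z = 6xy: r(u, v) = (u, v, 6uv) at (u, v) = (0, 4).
H = 0

With E = 36*v^2 + 1, F = 36*u*v, G = 36*u^2 + 1, L = 0, M = 6/sqrt(36*u^2 + 36*v^2 + 1), N = 0, assemble
  H = (EN − 2FM + GL) / (2(EG − F²)) = -216*u*v/(36*u^2 + 36*v^2 + 1)^(3/2).
At (u, v) = (0, 4): H = 0.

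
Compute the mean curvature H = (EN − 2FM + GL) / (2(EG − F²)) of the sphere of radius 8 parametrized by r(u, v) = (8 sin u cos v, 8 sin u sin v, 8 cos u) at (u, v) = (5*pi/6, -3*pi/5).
H = -1/8

With E = 64, F = 0, G = 64*sin(u)^2, L = -8*sin(u)/Abs(sin(u)), M = 0, N = -8*sin(u)^3/Abs(sin(u)), assemble
  H = (EN − 2FM + GL) / (2(EG − F²)) = -sin(u)/(8*Abs(sin(u))).
At (u, v) = (5*pi/6, -3*pi/5): H = -1/8.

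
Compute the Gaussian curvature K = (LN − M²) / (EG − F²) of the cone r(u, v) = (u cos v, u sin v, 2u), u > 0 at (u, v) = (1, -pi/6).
K = 0

Coefficients of the first fundamental form: E = 5, F = 0, G = u^2.
Coefficients of the second fundamental form: L = 0, M = 0, N = 2*sqrt(5)*u^2/(5*Abs(u)).
Assemble K = (LN − M²)/(EG − F²) = 0. At (u, v) = (1, -pi/6): K = 0.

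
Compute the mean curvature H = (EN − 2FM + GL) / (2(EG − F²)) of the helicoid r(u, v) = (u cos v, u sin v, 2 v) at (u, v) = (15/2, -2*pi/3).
H = 0

With E = 1, F = 0, G = u^2 + 4, L = 0, M = -2/sqrt(u^2 + 4), N = 0, assemble
  H = (EN − 2FM + GL) / (2(EG − F²)) = 0.
At (u, v) = (15/2, -2*pi/3): H = 0.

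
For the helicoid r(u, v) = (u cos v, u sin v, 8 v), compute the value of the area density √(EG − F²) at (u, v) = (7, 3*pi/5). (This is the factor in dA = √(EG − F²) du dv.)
√(EG − F²)|_{(7, 3*pi/5)} = sqrt(113)

E = 1, F = 0, G = u^2 + 64, so EG − F² = u^2 + 64. Taking the positive square root: √(EG − F²) = sqrt(u^2 + 64). At (u, v) = (7, 3*pi/5): sqrt(113).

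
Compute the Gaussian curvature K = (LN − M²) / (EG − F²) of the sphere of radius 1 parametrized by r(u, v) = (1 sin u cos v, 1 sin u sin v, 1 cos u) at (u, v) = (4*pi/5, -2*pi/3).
K = 1

Coefficients of the first fundamental form: E = 1, F = 0, G = sin(u)^2.
Coefficients of the second fundamental form: L = -sin(u)/Abs(sin(u)), M = 0, N = -sin(u)^3/Abs(sin(u)).
Assemble K = (LN − M²)/(EG − F²) = 1. At (u, v) = (4*pi/5, -2*pi/3): K = 1.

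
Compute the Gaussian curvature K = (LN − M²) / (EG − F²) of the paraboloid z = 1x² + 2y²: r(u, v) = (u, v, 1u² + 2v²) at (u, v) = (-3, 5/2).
K = 8/18769

Coefficients of the first fundamental form: E = 4*u^2 + 1, F = 8*u*v, G = 16*v^2 + 1.
Coefficients of the second fundamental form: L = 2/sqrt(4*u^2 + 16*v^2 + 1), M = 0, N = 4/sqrt(4*u^2 + 16*v^2 + 1).
Assemble K = (LN − M²)/(EG − F²) = 8/(16*u^4 + 128*u^2*v^2 + 8*u^2 + 256*v^4 + 32*v^2 + 1). At (u, v) = (-3, 5/2): K = 8/18769.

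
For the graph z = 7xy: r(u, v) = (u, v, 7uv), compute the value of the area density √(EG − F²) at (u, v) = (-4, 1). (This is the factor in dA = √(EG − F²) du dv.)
√(EG − F²)|_{(-4, 1)} = sqrt(834)

E = 49*v^2 + 1, F = 49*u*v, G = 49*u^2 + 1, so EG − F² = 49*u^2 + 49*v^2 + 1. Taking the positive square root: √(EG − F²) = sqrt(49*u^2 + 49*v^2 + 1). At (u, v) = (-4, 1): sqrt(834).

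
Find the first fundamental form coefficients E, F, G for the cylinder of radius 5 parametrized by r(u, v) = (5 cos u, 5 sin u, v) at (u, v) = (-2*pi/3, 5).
E = 25;  F = 0;  G = 1

Partials: r_u = (-5*sin(u), 5*cos(u), 0), r_v = (0, 0, 1). As functions of (u, v):
  E = r_u · r_u = 25,
  F = r_u · r_v = 0,
  G = r_v · r_v = 1.
Evaluating at (u, v) = (-2*pi/3, 5): E = 25, F = 0, G = 1.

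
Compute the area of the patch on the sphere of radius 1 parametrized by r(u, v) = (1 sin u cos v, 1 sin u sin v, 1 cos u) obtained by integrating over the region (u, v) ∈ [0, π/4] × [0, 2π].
Area = pi*(2 - sqrt(2))

Area = ∫∫ √(EG − F²) du dv with √(EG − F²) = Abs(sin(u)). Integrating over [0, π/4] × [0, 2π] gives pi*(2 - sqrt(2)).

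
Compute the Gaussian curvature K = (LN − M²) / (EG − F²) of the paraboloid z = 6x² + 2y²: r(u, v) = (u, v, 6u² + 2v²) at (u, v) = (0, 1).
K = 48/289

Coefficients of the first fundamental form: E = 144*u^2 + 1, F = 48*u*v, G = 16*v^2 + 1.
Coefficients of the second fundamental form: L = 12/sqrt(144*u^2 + 16*v^2 + 1), M = 0, N = 4/sqrt(144*u^2 + 16*v^2 + 1).
Assemble K = (LN − M²)/(EG − F²) = 48/(20736*u^4 + 4608*u^2*v^2 + 288*u^2 + 256*v^4 + 32*v^2 + 1). At (u, v) = (0, 1): K = 48/289.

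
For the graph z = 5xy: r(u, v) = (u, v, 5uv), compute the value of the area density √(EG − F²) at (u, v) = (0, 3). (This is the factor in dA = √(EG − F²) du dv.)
√(EG − F²)|_{(0, 3)} = sqrt(226)

E = 25*v^2 + 1, F = 25*u*v, G = 25*u^2 + 1, so EG − F² = 25*u^2 + 25*v^2 + 1. Taking the positive square root: √(EG − F²) = sqrt(25*u^2 + 25*v^2 + 1). At (u, v) = (0, 3): sqrt(226).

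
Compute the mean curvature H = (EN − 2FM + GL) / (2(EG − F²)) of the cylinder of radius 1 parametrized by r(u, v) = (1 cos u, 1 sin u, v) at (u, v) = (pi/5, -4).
H = -1/2

With E = 1, F = 0, G = 1, L = -1, M = 0, N = 0, assemble
  H = (EN − 2FM + GL) / (2(EG − F²)) = -1/2.
At (u, v) = (pi/5, -4): H = -1/2.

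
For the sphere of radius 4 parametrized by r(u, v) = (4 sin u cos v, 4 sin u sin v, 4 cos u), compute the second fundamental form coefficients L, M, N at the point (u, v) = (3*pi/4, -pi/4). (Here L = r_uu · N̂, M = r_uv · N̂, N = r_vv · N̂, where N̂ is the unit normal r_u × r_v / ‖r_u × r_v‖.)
L = -4;  M = 0;  N = -2

Compute the unit normal N̂(u, v) = (sin(u)^2*cos(v)/Abs(sin(u)), sin(u)^2*sin(v)/Abs(sin(u)), sin(2*u)/(2*Abs(sin(u)))), and the second partials r_uu, r_uv, r_vv. Take dot products:
  L(u, v) = r_uu · N̂ = -4*sin(u)/Abs(sin(u)),
  M(u, v) = r_uv · N̂ = 0,
  N(u, v) = r_vv · N̂ = -4*sin(u)^3/Abs(sin(u)).
Evaluating at (u, v) = (3*pi/4, -pi/4):
  L = -4, M = 0, N = -2.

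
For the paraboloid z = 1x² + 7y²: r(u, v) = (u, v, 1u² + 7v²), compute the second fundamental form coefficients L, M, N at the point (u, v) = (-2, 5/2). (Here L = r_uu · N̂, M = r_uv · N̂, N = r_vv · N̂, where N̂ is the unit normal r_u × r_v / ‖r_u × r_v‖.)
L = sqrt(138)/207;  M = 0;  N = 7*sqrt(138)/207

Compute the unit normal N̂(u, v) = (-2*u/sqrt(4*u^2 + 196*v^2 + 1), -14*v/sqrt(4*u^2 + 196*v^2 + 1), 1/sqrt(4*u^2 + 196*v^2 + 1)), and the second partials r_uu, r_uv, r_vv. Take dot products:
  L(u, v) = r_uu · N̂ = 2/sqrt(4*u^2 + 196*v^2 + 1),
  M(u, v) = r_uv · N̂ = 0,
  N(u, v) = r_vv · N̂ = 14/sqrt(4*u^2 + 196*v^2 + 1).
Evaluating at (u, v) = (-2, 5/2):
  L = sqrt(138)/207, M = 0, N = 7*sqrt(138)/207.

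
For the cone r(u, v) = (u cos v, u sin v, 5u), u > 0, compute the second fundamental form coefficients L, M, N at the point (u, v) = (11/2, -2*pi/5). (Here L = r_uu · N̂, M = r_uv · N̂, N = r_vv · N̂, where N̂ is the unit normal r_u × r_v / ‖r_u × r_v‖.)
L = 0;  M = 0;  N = 55*sqrt(26)/52

Compute the unit normal N̂(u, v) = (-5*sqrt(26)*u*cos(v)/(26*Abs(u)), -5*sqrt(26)*u*sin(v)/(26*Abs(u)), sqrt(26)*u/(26*Abs(u))), and the second partials r_uu, r_uv, r_vv. Take dot products:
  L(u, v) = r_uu · N̂ = 0,
  M(u, v) = r_uv · N̂ = 0,
  N(u, v) = r_vv · N̂ = 5*sqrt(26)*u^2/(26*Abs(u)).
Evaluating at (u, v) = (11/2, -2*pi/5):
  L = 0, M = 0, N = 55*sqrt(26)/52.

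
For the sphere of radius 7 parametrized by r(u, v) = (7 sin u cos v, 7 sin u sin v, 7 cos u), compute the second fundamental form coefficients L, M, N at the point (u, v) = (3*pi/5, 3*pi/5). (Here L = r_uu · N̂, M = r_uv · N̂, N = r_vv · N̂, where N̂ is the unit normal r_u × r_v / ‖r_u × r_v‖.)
L = -7;  M = 0;  N = -35/8 - 7*sqrt(5)/8

Compute the unit normal N̂(u, v) = (sin(u)^2*cos(v)/Abs(sin(u)), sin(u)^2*sin(v)/Abs(sin(u)), sin(2*u)/(2*Abs(sin(u)))), and the second partials r_uu, r_uv, r_vv. Take dot products:
  L(u, v) = r_uu · N̂ = -7*sin(u)/Abs(sin(u)),
  M(u, v) = r_uv · N̂ = 0,
  N(u, v) = r_vv · N̂ = -7*sin(u)^3/Abs(sin(u)).
Evaluating at (u, v) = (3*pi/5, 3*pi/5):
  L = -7, M = 0, N = -35/8 - 7*sqrt(5)/8.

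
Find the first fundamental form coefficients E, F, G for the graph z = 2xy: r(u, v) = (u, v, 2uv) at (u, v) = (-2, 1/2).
E = 2;  F = -4;  G = 17

Partials: r_u = (1, 0, 2*v), r_v = (0, 1, 2*u). As functions of (u, v):
  E = r_u · r_u = 4*v^2 + 1,
  F = r_u · r_v = 4*u*v,
  G = r_v · r_v = 4*u^2 + 1.
Evaluating at (u, v) = (-2, 1/2): E = 2, F = -4, G = 17.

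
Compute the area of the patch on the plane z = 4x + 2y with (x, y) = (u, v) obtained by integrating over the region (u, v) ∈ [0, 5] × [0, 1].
Area = 5*sqrt(21)

Area = ∫∫ √(EG − F²) du dv with √(EG − F²) = sqrt(21). Integrating over [0, 5] × [0, 1] gives 5*sqrt(21).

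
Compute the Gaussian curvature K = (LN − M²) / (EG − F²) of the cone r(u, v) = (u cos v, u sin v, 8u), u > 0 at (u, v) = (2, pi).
K = 0

Coefficients of the first fundamental form: E = 65, F = 0, G = u^2.
Coefficients of the second fundamental form: L = 0, M = 0, N = 8*sqrt(65)*u^2/(65*Abs(u)).
Assemble K = (LN − M²)/(EG − F²) = 0. At (u, v) = (2, pi): K = 0.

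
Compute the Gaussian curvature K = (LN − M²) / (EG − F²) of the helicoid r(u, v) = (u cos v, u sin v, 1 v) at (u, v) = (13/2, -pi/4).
K = -16/29929

Coefficients of the first fundamental form: E = 1, F = 0, G = u^2 + 1.
Coefficients of the second fundamental form: L = 0, M = -1/sqrt(u^2 + 1), N = 0.
Assemble K = (LN − M²)/(EG − F²) = -1/(u^2 + 1)^2. At (u, v) = (13/2, -pi/4): K = -16/29929.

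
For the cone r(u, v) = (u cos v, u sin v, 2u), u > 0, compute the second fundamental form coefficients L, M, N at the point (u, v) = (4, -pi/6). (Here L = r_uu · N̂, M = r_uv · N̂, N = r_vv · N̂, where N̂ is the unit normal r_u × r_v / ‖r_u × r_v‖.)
L = 0;  M = 0;  N = 8*sqrt(5)/5

Compute the unit normal N̂(u, v) = (-2*sqrt(5)*u*cos(v)/(5*Abs(u)), -2*sqrt(5)*u*sin(v)/(5*Abs(u)), sqrt(5)*u/(5*Abs(u))), and the second partials r_uu, r_uv, r_vv. Take dot products:
  L(u, v) = r_uu · N̂ = 0,
  M(u, v) = r_uv · N̂ = 0,
  N(u, v) = r_vv · N̂ = 2*sqrt(5)*u^2/(5*Abs(u)).
Evaluating at (u, v) = (4, -pi/6):
  L = 0, M = 0, N = 8*sqrt(5)/5.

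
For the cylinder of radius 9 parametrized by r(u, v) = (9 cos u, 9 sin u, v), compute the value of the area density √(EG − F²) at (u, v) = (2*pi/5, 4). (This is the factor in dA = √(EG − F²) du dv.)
√(EG − F²)|_{(2*pi/5, 4)} = 9

E = 81, F = 0, G = 1, so EG − F² = 81. Taking the positive square root: √(EG − F²) = 9. At (u, v) = (2*pi/5, 4): 9.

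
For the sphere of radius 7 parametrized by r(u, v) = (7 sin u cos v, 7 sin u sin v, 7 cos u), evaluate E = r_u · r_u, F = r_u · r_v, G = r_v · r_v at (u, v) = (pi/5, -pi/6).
E = 49;  F = 0;  G = 245/8 - 49*sqrt(5)/8

Partials: r_u = (7*cos(u)*cos(v), 7*sin(v)*cos(u), -7*sin(u)), r_v = (-7*sin(u)*sin(v), 7*sin(u)*cos(v), 0). As functions of (u, v):
  E = r_u · r_u = 49,
  F = r_u · r_v = 0,
  G = r_v · r_v = 49*sin(u)^2.
Evaluating at (u, v) = (pi/5, -pi/6): E = 49, F = 0, G = 245/8 - 49*sqrt(5)/8.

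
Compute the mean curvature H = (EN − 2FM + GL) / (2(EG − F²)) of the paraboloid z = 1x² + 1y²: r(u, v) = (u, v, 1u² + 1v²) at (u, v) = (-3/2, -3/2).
H = 20*sqrt(19)/361

With E = 4*u^2 + 1, F = 4*u*v, G = 4*v^2 + 1, L = 2/sqrt(4*u^2 + 4*v^2 + 1), M = 0, N = 2/sqrt(4*u^2 + 4*v^2 + 1), assemble
  H = (EN − 2FM + GL) / (2(EG − F²)) = 2*(2*u^2 + 2*v^2 + 1)/(4*u^2 + 4*v^2 + 1)^(3/2).
At (u, v) = (-3/2, -3/2): H = 20*sqrt(19)/361.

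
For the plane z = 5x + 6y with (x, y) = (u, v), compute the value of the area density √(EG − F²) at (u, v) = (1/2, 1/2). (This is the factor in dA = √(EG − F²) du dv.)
√(EG − F²)|_{(1/2, 1/2)} = sqrt(62)

E = 26, F = 30, G = 37, so EG − F² = 62. Taking the positive square root: √(EG − F²) = sqrt(62). At (u, v) = (1/2, 1/2): sqrt(62).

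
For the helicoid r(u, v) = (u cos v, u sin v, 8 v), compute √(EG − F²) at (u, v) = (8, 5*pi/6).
√(EG − F²)|_{(8, 5*pi/6)} = 8*sqrt(2)

E = 1, F = 0, G = u^2 + 64; EG − F² = u^2 + 64; √(EG − F²) = sqrt(u^2 + 64). At the given point: 8*sqrt(2).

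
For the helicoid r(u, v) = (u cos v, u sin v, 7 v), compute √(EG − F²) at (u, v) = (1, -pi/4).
√(EG − F²)|_{(1, -pi/4)} = 5*sqrt(2)

E = 1, F = 0, G = u^2 + 49; EG − F² = u^2 + 49; √(EG − F²) = sqrt(u^2 + 49). At the given point: 5*sqrt(2).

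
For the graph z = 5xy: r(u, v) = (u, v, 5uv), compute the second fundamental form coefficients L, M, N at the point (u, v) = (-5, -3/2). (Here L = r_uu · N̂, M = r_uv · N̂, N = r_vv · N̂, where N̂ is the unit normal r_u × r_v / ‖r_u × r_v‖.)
L = 0;  M = 10*sqrt(2729)/2729;  N = 0

Compute the unit normal N̂(u, v) = (-5*v/sqrt(25*u^2 + 25*v^2 + 1), -5*u/sqrt(25*u^2 + 25*v^2 + 1), 1/sqrt(25*u^2 + 25*v^2 + 1)), and the second partials r_uu, r_uv, r_vv. Take dot products:
  L(u, v) = r_uu · N̂ = 0,
  M(u, v) = r_uv · N̂ = 5/sqrt(25*u^2 + 25*v^2 + 1),
  N(u, v) = r_vv · N̂ = 0.
Evaluating at (u, v) = (-5, -3/2):
  L = 0, M = 10*sqrt(2729)/2729, N = 0.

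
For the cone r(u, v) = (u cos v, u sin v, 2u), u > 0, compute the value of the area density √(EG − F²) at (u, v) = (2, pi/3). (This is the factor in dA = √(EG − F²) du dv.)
√(EG − F²)|_{(2, pi/3)} = 2*sqrt(5)

E = 5, F = 0, G = u^2, so EG − F² = 5*u^2. Taking the positive square root: √(EG − F²) = sqrt(5)*Abs(u). At (u, v) = (2, pi/3): 2*sqrt(5).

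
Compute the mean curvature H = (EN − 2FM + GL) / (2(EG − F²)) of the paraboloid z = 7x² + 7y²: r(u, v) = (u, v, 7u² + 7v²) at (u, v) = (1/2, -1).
H = 1729*sqrt(246)/60516

With E = 196*u^2 + 1, F = 196*u*v, G = 196*v^2 + 1, L = 14/sqrt(196*u^2 + 196*v^2 + 1), M = 0, N = 14/sqrt(196*u^2 + 196*v^2 + 1), assemble
  H = (EN − 2FM + GL) / (2(EG − F²)) = 14*(98*u^2 + 98*v^2 + 1)/(196*u^2 + 196*v^2 + 1)^(3/2).
At (u, v) = (1/2, -1): H = 1729*sqrt(246)/60516.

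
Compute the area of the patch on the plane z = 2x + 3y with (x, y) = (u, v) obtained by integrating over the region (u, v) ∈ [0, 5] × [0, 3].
Area = 15*sqrt(14)

Area = ∫∫ √(EG − F²) du dv with √(EG − F²) = sqrt(14). Integrating over [0, 5] × [0, 3] gives 15*sqrt(14).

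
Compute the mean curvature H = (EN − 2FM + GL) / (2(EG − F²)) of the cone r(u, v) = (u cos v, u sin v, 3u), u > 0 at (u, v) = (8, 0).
H = 3*sqrt(10)/160

With E = 10, F = 0, G = u^2, L = 0, M = 0, N = 3*sqrt(10)*u^2/(10*Abs(u)), assemble
  H = (EN − 2FM + GL) / (2(EG − F²)) = 3*sqrt(10)/(20*Abs(u)).
At (u, v) = (8, 0): H = 3*sqrt(10)/160.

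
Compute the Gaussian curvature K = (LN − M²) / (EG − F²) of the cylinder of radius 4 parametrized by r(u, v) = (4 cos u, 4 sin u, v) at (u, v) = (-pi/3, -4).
K = 0

Coefficients of the first fundamental form: E = 16, F = 0, G = 1.
Coefficients of the second fundamental form: L = -4, M = 0, N = 0.
Assemble K = (LN − M²)/(EG − F²) = 0. At (u, v) = (-pi/3, -4): K = 0.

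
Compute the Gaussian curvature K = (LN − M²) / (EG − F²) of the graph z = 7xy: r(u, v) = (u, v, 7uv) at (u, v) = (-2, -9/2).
K = -784/22629049

Coefficients of the first fundamental form: E = 49*v^2 + 1, F = 49*u*v, G = 49*u^2 + 1.
Coefficients of the second fundamental form: L = 0, M = 7/sqrt(49*u^2 + 49*v^2 + 1), N = 0.
Assemble K = (LN − M²)/(EG − F²) = -49/(2401*u^4 + 4802*u^2*v^2 + 98*u^2 + 2401*v^4 + 98*v^2 + 1). At (u, v) = (-2, -9/2): K = -784/22629049.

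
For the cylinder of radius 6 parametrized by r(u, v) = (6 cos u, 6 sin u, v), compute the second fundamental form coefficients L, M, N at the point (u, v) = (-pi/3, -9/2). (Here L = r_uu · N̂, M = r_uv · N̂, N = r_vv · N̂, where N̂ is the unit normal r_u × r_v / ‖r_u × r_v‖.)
L = -6;  M = 0;  N = 0

Compute the unit normal N̂(u, v) = (cos(u), sin(u), 0), and the second partials r_uu, r_uv, r_vv. Take dot products:
  L(u, v) = r_uu · N̂ = -6,
  M(u, v) = r_uv · N̂ = 0,
  N(u, v) = r_vv · N̂ = 0.
Evaluating at (u, v) = (-pi/3, -9/2):
  L = -6, M = 0, N = 0.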